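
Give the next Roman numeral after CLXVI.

CLXVI = 166; next is 167

CLXVII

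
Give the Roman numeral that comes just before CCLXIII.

CCLXIII = 263; previous is 262

CCLXII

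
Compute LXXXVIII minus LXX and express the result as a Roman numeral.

LXXXVIII = 88
LXX = 70
88 - 70 = 18

XVIII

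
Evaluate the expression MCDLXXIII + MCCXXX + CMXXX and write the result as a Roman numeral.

MCDLXXIII = 1473, MCCXXX = 1230, CMXXX = 930
1473 + 1230 = 2703
2703 + 930 = 3633

MMMDCXXXIII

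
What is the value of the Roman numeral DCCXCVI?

DCCXCVI: D=500, C=100, C=100, XC=90, V=5, I=1
500 + 100 + 100 + 90 + 5 + 1 = 796

796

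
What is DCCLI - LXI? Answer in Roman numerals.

DCCLI = 751
LXI = 61
751 - 61 = 690

DCXC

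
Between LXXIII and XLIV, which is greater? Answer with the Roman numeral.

LXXIII = 73
XLIV = 44
73 is larger

LXXIII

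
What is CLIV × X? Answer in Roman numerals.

CLIV = 154
X = 10
154 × 10 = 1540

MDXL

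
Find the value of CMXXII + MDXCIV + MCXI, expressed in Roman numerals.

CMXXII = 922, MDXCIV = 1594, MCXI = 1111
922 + 1594 = 2516
2516 + 1111 = 3627

MMMDCXXVII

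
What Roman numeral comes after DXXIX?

DXXIX = 529; next is 530

DXXX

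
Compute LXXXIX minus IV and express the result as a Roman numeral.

LXXXIX = 89
IV = 4
89 - 4 = 85

LXXXV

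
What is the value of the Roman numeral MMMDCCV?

MMMDCCV: M=1000, M=1000, M=1000, D=500, C=100, C=100, V=5
1000 + 1000 + 1000 + 500 + 100 + 100 + 5 = 3705

3705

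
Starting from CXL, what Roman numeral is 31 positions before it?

CXL = 140
140 - 31 = 109

CIX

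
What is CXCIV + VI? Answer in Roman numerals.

CXCIV = 194
VI = 6
194 + 6 = 200

CC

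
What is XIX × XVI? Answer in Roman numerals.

XIX = 19
XVI = 16
19 × 16 = 304

CCCIV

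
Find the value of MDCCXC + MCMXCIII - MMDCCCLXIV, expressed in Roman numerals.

MDCCXC = 1790, MCMXCIII = 1993, MMDCCCLXIV = 2864
1790 + 1993 = 3783
3783 - 2864 = 919

CMXIX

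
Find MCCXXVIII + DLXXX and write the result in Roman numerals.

MCCXXVIII = 1228
DLXXX = 580
1228 + 580 = 1808

MDCCCVIII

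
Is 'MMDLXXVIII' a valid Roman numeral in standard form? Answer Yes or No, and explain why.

'MMDLXXVIII': Check the rules: uses only the symbols I, V, X, L, C, D, M; no symbol is repeated more than three times in a row; V, L and D each appear at most once; no smaller symbol precedes a larger one (values never increase from left to right). Value: M (1000) + M (1000) + D (500) + L (50) + X (10) + X (10) + V (5) + I (1) + I (1) + I (1) = 2578. So it is a valid standard Roman numeral.

Yes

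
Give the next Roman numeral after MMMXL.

MMMXL = 3040, so the next integer is 3040 + 1 = 3041

MMMXLI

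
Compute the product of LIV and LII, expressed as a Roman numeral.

LIV = 54
LII = 52
54 × 52 = 2808

MMDCCCVIII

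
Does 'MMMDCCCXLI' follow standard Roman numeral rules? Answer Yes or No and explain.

'MMMDCCCXLI': Check the rules: uses only the symbols I, V, X, L, C, D, M; no symbol is repeated more than three times in a row; V, L and D each appear at most once; the only place a smaller symbol precedes a larger one is the allowed subtractive pair XL, the symbol right after such a pair (if any) is smaller than the pair's first symbol, and otherwise the values never increase from left to right. Value: M (1000) + M (1000) + M (1000) + D (500) + C (100) + C (100) + C (100) + XL (40) + I (1) = 3841. So it is a valid standard Roman numeral.

Yes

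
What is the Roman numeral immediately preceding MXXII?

MXXII = 1022, so the previous integer is 1022 - 1 = 1021

MXXI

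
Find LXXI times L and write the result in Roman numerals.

LXXI = 71
L = 50
71 × 50 = 3550

MMMDL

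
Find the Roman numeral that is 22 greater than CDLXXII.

CDLXXII = 472
472 + 22 = 494

CDXCIV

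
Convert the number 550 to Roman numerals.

Convert 550 to Roman numerals:
  550 contains 1×500 (D)
  50 contains 1×50 (L)

DL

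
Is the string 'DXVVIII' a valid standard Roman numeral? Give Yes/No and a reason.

'DXVVIII': V should not appear more than once

No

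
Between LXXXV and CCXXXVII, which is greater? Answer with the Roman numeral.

LXXXV = 85
CCXXXVII = 237
237 is larger

CCXXXVII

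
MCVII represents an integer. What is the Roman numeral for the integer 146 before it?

MCVII = 1107
1107 - 146 = 961

CMLXI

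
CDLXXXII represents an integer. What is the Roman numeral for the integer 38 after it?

CDLXXXII = 482
482 + 38 = 520

DXX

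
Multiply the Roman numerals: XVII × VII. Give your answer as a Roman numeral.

XVII = 17
VII = 7
17 × 7 = 119

CXIX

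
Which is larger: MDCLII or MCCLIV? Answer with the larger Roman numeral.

MDCLII = 1652
MCCLIV = 1254
1652 is larger

MDCLII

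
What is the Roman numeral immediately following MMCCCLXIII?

MMCCCLXIII = 2363, so the next integer is 2363 + 1 = 2364

MMCCCLXIV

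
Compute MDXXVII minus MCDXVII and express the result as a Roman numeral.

MDXXVII = 1527
MCDXVII = 1417
1527 - 1417 = 110

CX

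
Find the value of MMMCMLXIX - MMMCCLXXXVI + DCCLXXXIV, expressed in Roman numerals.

MMMCMLXIX = 3969, MMMCCLXXXVI = 3286, DCCLXXXIV = 784
3969 - 3286 = 683
683 + 784 = 1467

MCDLXVII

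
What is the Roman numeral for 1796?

Convert 1796 to Roman numerals:
  1796 contains 1×1000 (M)
  796 contains 1×500 (D)
  296 contains 2×100 (CC)
  96 contains 1×90 (XC)
  6 contains 1×5 (V)
  1 contains 1×1 (I)

MDCCXCVI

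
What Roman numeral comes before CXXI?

CXXI = 121, so the previous integer is 121 - 1 = 120

CXX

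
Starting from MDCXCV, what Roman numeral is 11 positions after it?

MDCXCV = 1695
1695 + 11 = 1706

MDCCVI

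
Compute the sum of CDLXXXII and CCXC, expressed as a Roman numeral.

CDLXXXII = 482
CCXC = 290
482 + 290 = 772

DCCLXXII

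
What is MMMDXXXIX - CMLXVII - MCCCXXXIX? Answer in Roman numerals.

MMMDXXXIX = 3539, CMLXVII = 967, MCCCXXXIX = 1339
3539 - 967 = 2572
2572 - 1339 = 1233

MCCXXXIII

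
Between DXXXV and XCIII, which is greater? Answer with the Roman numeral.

DXXXV = 535
XCIII = 93
535 is larger

DXXXV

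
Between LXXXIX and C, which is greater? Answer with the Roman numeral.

LXXXIX = 89
C = 100
100 is larger

C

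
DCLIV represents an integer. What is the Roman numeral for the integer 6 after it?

DCLIV = 654
654 + 6 = 660

DCLX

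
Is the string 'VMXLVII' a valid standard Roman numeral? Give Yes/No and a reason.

'VMXLVII': V should not appear more than once

No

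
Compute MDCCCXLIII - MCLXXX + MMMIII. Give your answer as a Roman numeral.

MDCCCXLIII = 1843, MCLXXX = 1180, MMMIII = 3003
1843 - 1180 = 663
663 + 3003 = 3666

MMMDCLXVI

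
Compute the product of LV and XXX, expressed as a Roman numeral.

LV = 55
XXX = 30
55 × 30 = 1650

MDCL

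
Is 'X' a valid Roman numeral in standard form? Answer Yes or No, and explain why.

'X': Check the rules: uses only the symbols I, V, X, L, C, D, M; no symbol is repeated more than three times in a row; V, L and D each appear at most once; no smaller symbol precedes a larger one (values never increase from left to right). Value: X = 10. So it is a valid standard Roman numeral.

Yes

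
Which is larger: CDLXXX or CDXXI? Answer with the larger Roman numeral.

CDLXXX = 480
CDXXI = 421
480 is larger

CDLXXX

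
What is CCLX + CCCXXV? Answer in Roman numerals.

CCLX = 260
CCCXXV = 325
260 + 325 = 585

DLXXXV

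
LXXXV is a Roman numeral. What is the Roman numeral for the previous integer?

LXXXV = 85; previous is 84

LXXXIV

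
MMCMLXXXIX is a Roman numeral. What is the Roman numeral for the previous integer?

MMCMLXXXIX = 2989, so the previous integer is 2989 - 1 = 2988

MMCMLXXXVIII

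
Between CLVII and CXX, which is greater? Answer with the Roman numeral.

CLVII = 157
CXX = 120
157 is larger

CLVII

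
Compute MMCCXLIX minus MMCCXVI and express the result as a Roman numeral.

MMCCXLIX = 2249
MMCCXVI = 2216
2249 - 2216 = 33

XXXIII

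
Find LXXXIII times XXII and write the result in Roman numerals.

LXXXIII = 83
XXII = 22
83 × 22 = 1826

MDCCCXXVI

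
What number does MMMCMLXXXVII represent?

MMMCMLXXXVII: M=1000, M=1000, M=1000, CM=900, L=50, X=10, X=10, X=10, V=5, I=1, I=1
1000 + 1000 + 1000 + 900 + 50 + 10 + 10 + 10 + 5 + 1 + 1 = 3987

3987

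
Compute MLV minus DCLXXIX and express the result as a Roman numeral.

MLV = 1055
DCLXXIX = 679
1055 - 679 = 376

CCCLXXVI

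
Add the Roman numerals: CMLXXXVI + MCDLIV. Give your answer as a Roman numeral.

CMLXXXVI = 986
MCDLIV = 1454
986 + 1454 = 2440

MMCDXL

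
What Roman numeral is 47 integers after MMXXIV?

MMXXIV = 2024
2024 + 47 = 2071

MMLXXI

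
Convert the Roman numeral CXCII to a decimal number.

CXCII: C=100, XC=90, I=1, I=1
100 + 90 + 1 + 1 = 192

192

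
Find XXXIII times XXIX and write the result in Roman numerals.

XXXIII = 33
XXIX = 29
33 × 29 = 957

CMLVII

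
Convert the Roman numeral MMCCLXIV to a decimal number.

MMCCLXIV: M=1000, M=1000, C=100, C=100, L=50, X=10, IV=4
1000 + 1000 + 100 + 100 + 50 + 10 + 4 = 2264

2264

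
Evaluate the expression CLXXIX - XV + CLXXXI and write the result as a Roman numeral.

CLXXIX = 179, XV = 15, CLXXXI = 181
179 - 15 = 164
164 + 181 = 345

CCCXLV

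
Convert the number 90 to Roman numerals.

Convert 90 to Roman numerals:
  90 contains 1×90 (XC)

XC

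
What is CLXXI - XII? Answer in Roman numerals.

CLXXI = 171
XII = 12
171 - 12 = 159

CLIX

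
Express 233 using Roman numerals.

Convert 233 to Roman numerals:
  233 contains 2×100 (CC)
  33 contains 3×10 (XXX)
  3 contains 3×1 (III)

CCXXXIII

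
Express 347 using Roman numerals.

Convert 347 to Roman numerals:
  347 contains 3×100 (CCC)
  47 contains 1×40 (XL)
  7 contains 1×5 (V)
  2 contains 2×1 (II)

CCCXLVII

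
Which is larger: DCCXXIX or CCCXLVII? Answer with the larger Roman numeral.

DCCXXIX = 729
CCCXLVII = 347
729 is larger

DCCXXIX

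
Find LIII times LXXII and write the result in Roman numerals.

LIII = 53
LXXII = 72
53 × 72 = 3816

MMMDCCCXVI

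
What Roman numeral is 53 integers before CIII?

CIII = 103
103 - 53 = 50

L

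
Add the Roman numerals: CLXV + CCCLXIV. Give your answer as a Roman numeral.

CLXV = 165
CCCLXIV = 364
165 + 364 = 529

DXXIX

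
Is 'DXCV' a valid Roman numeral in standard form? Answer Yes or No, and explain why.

'DXCV': Check the rules: uses only the symbols I, V, X, L, C, D, M; no symbol is repeated more than three times in a row; V, L and D each appear at most once; the only place a smaller symbol precedes a larger one is the allowed subtractive pair XC, the symbol right after such a pair (if any) is smaller than the pair's first symbol, and otherwise the values never increase from left to right. Value: D (500) + XC (90) + V (5) = 595. So it is a valid standard Roman numeral.

Yes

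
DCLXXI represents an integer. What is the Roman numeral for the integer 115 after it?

DCLXXI = 671
671 + 115 = 786

DCCLXXXVI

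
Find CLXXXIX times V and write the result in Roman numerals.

CLXXXIX = 189
V = 5
189 × 5 = 945

CMXLV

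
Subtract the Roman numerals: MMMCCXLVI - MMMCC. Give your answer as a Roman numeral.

MMMCCXLVI = 3246
MMMCC = 3200
3246 - 3200 = 46

XLVI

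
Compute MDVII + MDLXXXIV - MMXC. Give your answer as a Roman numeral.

MDVII = 1507, MDLXXXIV = 1584, MMXC = 2090
1507 + 1584 = 3091
3091 - 2090 = 1001

MI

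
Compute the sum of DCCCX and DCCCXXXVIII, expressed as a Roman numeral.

DCCCX = 810
DCCCXXXVIII = 838
810 + 838 = 1648

MDCXLVIII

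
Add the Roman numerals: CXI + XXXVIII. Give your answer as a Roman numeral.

CXI = 111
XXXVIII = 38
111 + 38 = 149

CXLIX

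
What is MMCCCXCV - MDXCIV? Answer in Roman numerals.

MMCCCXCV = 2395
MDXCIV = 1594
2395 - 1594 = 801

DCCCI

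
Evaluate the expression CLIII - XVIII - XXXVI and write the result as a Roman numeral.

CLIII = 153, XVIII = 18, XXXVI = 36
153 - 18 = 135
135 - 36 = 99

XCIX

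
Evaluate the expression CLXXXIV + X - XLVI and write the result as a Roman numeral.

CLXXXIV = 184, X = 10, XLVI = 46
184 + 10 = 194
194 - 46 = 148

CXLVIII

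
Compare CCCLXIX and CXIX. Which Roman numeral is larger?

CCCLXIX = 369
CXIX = 119
369 is larger

CCCLXIX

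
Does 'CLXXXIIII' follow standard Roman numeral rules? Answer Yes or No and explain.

'CLXXXIIII': More than 3 consecutive I's

No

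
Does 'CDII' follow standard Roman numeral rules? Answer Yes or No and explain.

'CDII': Check the rules: uses only the symbols I, V, X, L, C, D, M; no symbol is repeated more than three times in a row; V, L and D each appear at most once; the only place a smaller symbol precedes a larger one is the allowed subtractive pair CD, the symbol right after such a pair (if any) is smaller than the pair's first symbol, and otherwise the values never increase from left to right. Value: CD (400) + I (1) + I (1) = 402. So it is a valid standard Roman numeral.

Yes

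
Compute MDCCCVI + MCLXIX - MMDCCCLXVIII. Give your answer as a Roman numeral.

MDCCCVI = 1806, MCLXIX = 1169, MMDCCCLXVIII = 2868
1806 + 1169 = 2975
2975 - 2868 = 107

CVII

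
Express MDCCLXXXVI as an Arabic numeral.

MDCCLXXXVI: M=1000, D=500, C=100, C=100, L=50, X=10, X=10, X=10, V=5, I=1
1000 + 500 + 100 + 100 + 50 + 10 + 10 + 10 + 5 + 1 = 1786

1786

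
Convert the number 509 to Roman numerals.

Convert 509 to Roman numerals:
  509 contains 1×500 (D)
  9 contains 1×9 (IX)

DIX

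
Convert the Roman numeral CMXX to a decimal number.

CMXX: CM=900, X=10, X=10
900 + 10 + 10 = 920

920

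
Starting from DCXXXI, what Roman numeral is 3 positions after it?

DCXXXI = 631
631 + 3 = 634

DCXXXIV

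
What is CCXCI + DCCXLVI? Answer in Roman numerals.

CCXCI = 291
DCCXLVI = 746
291 + 746 = 1037

MXXXVII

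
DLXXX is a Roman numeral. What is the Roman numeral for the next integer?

DLXXX = 580, so the next integer is 580 + 1 = 581

DLXXXI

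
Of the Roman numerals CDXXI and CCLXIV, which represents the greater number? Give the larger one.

CDXXI = 421
CCLXIV = 264
421 is larger

CDXXI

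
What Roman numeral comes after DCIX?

DCIX = 609, so the next integer is 609 + 1 = 610

DCX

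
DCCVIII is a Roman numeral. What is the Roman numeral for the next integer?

DCCVIII = 708, so the next integer is 708 + 1 = 709

DCCIX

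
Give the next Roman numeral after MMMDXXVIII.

MMMDXXVIII = 3528; next is 3529

MMMDXXIX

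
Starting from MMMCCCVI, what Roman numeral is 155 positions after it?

MMMCCCVI = 3306
3306 + 155 = 3461

MMMCDLXI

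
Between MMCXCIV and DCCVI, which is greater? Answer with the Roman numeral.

MMCXCIV = 2194
DCCVI = 706
2194 is larger

MMCXCIV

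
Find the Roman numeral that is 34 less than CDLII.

CDLII = 452
452 - 34 = 418

CDXVIII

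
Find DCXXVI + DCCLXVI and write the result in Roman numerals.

DCXXVI = 626
DCCLXVI = 766
626 + 766 = 1392

MCCCXCII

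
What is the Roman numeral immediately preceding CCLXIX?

CCLXIX = 269, so the previous integer is 269 - 1 = 268

CCLXVIII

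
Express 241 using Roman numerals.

Convert 241 to Roman numerals:
  241 contains 2×100 (CC)
  41 contains 1×40 (XL)
  1 contains 1×1 (I)

CCXLI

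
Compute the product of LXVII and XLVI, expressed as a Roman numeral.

LXVII = 67
XLVI = 46
67 × 46 = 3082

MMMLXXXII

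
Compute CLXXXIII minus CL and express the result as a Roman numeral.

CLXXXIII = 183
CL = 150
183 - 150 = 33

XXXIII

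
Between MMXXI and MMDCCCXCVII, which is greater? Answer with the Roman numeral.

MMXXI = 2021
MMDCCCXCVII = 2897
2897 is larger

MMDCCCXCVII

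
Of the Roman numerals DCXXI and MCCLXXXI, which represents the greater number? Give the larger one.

DCXXI = 621
MCCLXXXI = 1281
1281 is larger

MCCLXXXI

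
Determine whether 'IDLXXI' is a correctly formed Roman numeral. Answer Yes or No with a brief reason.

'IDLXXI': Invalid subtractive combination: ID

No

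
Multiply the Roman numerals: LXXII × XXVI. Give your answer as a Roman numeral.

LXXII = 72
XXVI = 26
72 × 26 = 1872

MDCCCLXXII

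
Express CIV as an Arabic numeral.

CIV: C=100, IV=4
100 + 4 = 104

104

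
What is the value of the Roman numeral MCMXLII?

MCMXLII: M=1000, CM=900, XL=40, I=1, I=1
1000 + 900 + 40 + 1 + 1 = 1942

1942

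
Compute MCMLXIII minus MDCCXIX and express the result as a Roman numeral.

MCMLXIII = 1963
MDCCXIX = 1719
1963 - 1719 = 244

CCXLIV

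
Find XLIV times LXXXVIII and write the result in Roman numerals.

XLIV = 44
LXXXVIII = 88
44 × 88 = 3872

MMMDCCCLXXII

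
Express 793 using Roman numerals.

Convert 793 to Roman numerals:
  793 contains 1×500 (D)
  293 contains 2×100 (CC)
  93 contains 1×90 (XC)
  3 contains 3×1 (III)

DCCXCIII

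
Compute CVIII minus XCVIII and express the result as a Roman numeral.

CVIII = 108
XCVIII = 98
108 - 98 = 10

X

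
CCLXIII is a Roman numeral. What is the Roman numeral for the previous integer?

CCLXIII = 263, so the previous integer is 263 - 1 = 262

CCLXII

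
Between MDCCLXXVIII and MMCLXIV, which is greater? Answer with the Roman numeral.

MDCCLXXVIII = 1778
MMCLXIV = 2164
2164 is larger

MMCLXIV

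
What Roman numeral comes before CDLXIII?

CDLXIII = 463; previous is 462

CDLXII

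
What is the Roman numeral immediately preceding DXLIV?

DXLIV = 544; previous is 543

DXLIII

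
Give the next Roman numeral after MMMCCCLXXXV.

MMMCCCLXXXV = 3385, so the next integer is 3385 + 1 = 3386

MMMCCCLXXXVI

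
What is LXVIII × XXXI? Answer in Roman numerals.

LXVIII = 68
XXXI = 31
68 × 31 = 2108

MMCVIII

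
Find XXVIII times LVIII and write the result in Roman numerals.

XXVIII = 28
LVIII = 58
28 × 58 = 1624

MDCXXIV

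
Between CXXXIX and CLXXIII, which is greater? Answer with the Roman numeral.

CXXXIX = 139
CLXXIII = 173
173 is larger

CLXXIII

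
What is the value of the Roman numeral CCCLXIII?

CCCLXIII: C=100, C=100, C=100, L=50, X=10, I=1, I=1, I=1
100 + 100 + 100 + 50 + 10 + 1 + 1 + 1 = 363

363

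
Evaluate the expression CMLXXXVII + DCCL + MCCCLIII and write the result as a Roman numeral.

CMLXXXVII = 987, DCCL = 750, MCCCLIII = 1353
987 + 750 = 1737
1737 + 1353 = 3090

MMMXC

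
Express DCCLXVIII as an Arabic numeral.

DCCLXVIII: D=500, C=100, C=100, L=50, X=10, V=5, I=1, I=1, I=1
500 + 100 + 100 + 50 + 10 + 5 + 1 + 1 + 1 = 768

768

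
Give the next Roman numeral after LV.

LV = 55; next is 56

LVI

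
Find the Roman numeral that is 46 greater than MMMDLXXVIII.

MMMDLXXVIII = 3578
3578 + 46 = 3624

MMMDCXXIV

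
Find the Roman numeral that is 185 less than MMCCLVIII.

MMCCLVIII = 2258
2258 - 185 = 2073

MMLXXIII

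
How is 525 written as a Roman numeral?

Convert 525 to Roman numerals:
  525 contains 1×500 (D)
  25 contains 2×10 (XX)
  5 contains 1×5 (V)

DXXV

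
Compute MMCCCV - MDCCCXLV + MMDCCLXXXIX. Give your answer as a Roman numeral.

MMCCCV = 2305, MDCCCXLV = 1845, MMDCCLXXXIX = 2789
2305 - 1845 = 460
460 + 2789 = 3249

MMMCCXLIX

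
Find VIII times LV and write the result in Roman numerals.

VIII = 8
LV = 55
8 × 55 = 440

CDXL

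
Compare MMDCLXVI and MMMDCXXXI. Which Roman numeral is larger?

MMDCLXVI = 2666
MMMDCXXXI = 3631
3631 is larger

MMMDCXXXI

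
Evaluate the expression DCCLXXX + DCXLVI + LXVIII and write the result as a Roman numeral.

DCCLXXX = 780, DCXLVI = 646, LXVIII = 68
780 + 646 = 1426
1426 + 68 = 1494

MCDXCIV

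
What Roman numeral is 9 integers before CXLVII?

CXLVII = 147
147 - 9 = 138

CXXXVIII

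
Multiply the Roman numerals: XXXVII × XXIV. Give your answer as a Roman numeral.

XXXVII = 37
XXIV = 24
37 × 24 = 888

DCCCLXXXVIII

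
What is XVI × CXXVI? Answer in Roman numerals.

XVI = 16
CXXVI = 126
16 × 126 = 2016

MMXVI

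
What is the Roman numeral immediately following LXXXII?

LXXXII = 82, so the next integer is 82 + 1 = 83

LXXXIII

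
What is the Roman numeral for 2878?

Convert 2878 to Roman numerals:
  2878 contains 2×1000 (MM)
  878 contains 1×500 (D)
  378 contains 3×100 (CCC)
  78 contains 1×50 (L)
  28 contains 2×10 (XX)
  8 contains 1×5 (V)
  3 contains 3×1 (III)

MMDCCCLXXVIII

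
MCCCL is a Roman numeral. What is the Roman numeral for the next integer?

MCCCL = 1350; next is 1351

MCCCLI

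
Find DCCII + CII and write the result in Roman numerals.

DCCII = 702
CII = 102
702 + 102 = 804

DCCCIV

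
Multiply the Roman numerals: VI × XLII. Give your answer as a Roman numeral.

VI = 6
XLII = 42
6 × 42 = 252

CCLII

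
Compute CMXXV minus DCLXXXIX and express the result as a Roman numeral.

CMXXV = 925
DCLXXXIX = 689
925 - 689 = 236

CCXXXVI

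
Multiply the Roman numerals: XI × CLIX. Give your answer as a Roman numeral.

XI = 11
CLIX = 159
11 × 159 = 1749

MDCCXLIX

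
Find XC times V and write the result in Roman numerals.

XC = 90
V = 5
90 × 5 = 450

CDL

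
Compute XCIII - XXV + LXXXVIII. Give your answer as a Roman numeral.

XCIII = 93, XXV = 25, LXXXVIII = 88
93 - 25 = 68
68 + 88 = 156

CLVI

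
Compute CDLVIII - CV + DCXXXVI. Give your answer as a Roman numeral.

CDLVIII = 458, CV = 105, DCXXXVI = 636
458 - 105 = 353
353 + 636 = 989

CMLXXXIX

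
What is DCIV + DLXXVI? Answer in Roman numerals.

DCIV = 604
DLXXVI = 576
604 + 576 = 1180

MCLXXX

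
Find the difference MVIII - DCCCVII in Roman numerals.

MVIII = 1008
DCCCVII = 807
1008 - 807 = 201

CCI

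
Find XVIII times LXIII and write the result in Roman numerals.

XVIII = 18
LXIII = 63
18 × 63 = 1134

MCXXXIV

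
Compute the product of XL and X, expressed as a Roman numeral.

XL = 40
X = 10
40 × 10 = 400

CD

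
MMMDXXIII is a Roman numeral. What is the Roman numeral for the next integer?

MMMDXXIII = 3523, so the next integer is 3523 + 1 = 3524

MMMDXXIV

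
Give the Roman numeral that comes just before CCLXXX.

CCLXXX = 280, so the previous integer is 280 - 1 = 279

CCLXXIX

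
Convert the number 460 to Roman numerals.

Convert 460 to Roman numerals:
  460 contains 1×400 (CD)
  60 contains 1×50 (L)
  10 contains 1×10 (X)

CDLX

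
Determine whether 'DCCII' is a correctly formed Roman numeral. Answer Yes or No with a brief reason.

'DCCII': Check the rules: uses only the symbols I, V, X, L, C, D, M; no symbol is repeated more than three times in a row; V, L and D each appear at most once; no smaller symbol precedes a larger one (values never increase from left to right). Value: D (500) + C (100) + C (100) + I (1) + I (1) = 702. So it is a valid standard Roman numeral.

Yes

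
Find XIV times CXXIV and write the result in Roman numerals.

XIV = 14
CXXIV = 124
14 × 124 = 1736

MDCCXXXVI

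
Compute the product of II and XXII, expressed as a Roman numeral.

II = 2
XXII = 22
2 × 22 = 44

XLIV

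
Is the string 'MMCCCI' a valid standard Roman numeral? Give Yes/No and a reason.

'MMCCCI': Check the rules: uses only the symbols I, V, X, L, C, D, M; no symbol is repeated more than three times in a row; V, L and D each appear at most once; no smaller symbol precedes a larger one (values never increase from left to right). Value: M (1000) + M (1000) + C (100) + C (100) + C (100) + I (1) = 2301. So it is a valid standard Roman numeral.

Yes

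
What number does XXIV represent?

XXIV: X=10, X=10, IV=4
10 + 10 + 4 = 24

24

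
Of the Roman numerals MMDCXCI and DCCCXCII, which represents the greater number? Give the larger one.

MMDCXCI = 2691
DCCCXCII = 892
2691 is larger

MMDCXCI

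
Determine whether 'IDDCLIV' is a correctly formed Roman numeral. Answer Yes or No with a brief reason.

'IDDCLIV': D should not appear more than once

No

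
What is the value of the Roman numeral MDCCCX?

MDCCCX: M=1000, D=500, C=100, C=100, C=100, X=10
1000 + 500 + 100 + 100 + 100 + 10 = 1810

1810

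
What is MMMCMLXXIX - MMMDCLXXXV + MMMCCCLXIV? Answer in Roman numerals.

MMMCMLXXIX = 3979, MMMDCLXXXV = 3685, MMMCCCLXIV = 3364
3979 - 3685 = 294
294 + 3364 = 3658

MMMDCLVIII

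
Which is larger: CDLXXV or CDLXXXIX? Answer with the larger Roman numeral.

CDLXXV = 475
CDLXXXIX = 489
489 is larger

CDLXXXIX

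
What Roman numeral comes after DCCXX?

DCCXX = 720, so the next integer is 720 + 1 = 721

DCCXXI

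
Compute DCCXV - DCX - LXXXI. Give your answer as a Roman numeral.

DCCXV = 715, DCX = 610, LXXXI = 81
715 - 610 = 105
105 - 81 = 24

XXIV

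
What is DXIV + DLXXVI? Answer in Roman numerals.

DXIV = 514
DLXXVI = 576
514 + 576 = 1090

MXC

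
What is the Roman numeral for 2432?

Convert 2432 to Roman numerals:
  2432 contains 2×1000 (MM)
  432 contains 1×400 (CD)
  32 contains 3×10 (XXX)
  2 contains 2×1 (II)

MMCDXXXII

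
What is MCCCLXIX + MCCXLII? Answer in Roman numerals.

MCCCLXIX = 1369
MCCXLII = 1242
1369 + 1242 = 2611

MMDCXI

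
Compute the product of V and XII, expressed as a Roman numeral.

V = 5
XII = 12
5 × 12 = 60

LX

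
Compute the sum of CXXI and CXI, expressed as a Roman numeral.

CXXI = 121
CXI = 111
121 + 111 = 232

CCXXXII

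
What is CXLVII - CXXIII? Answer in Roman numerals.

CXLVII = 147
CXXIII = 123
147 - 123 = 24

XXIV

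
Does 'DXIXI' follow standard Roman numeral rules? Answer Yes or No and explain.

'DXIXI': I cannot come right after the subtractive pair IX: once I is subtracted in IX, the next symbol must be smaller than I

No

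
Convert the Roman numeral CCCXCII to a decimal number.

CCCXCII: C=100, C=100, C=100, XC=90, I=1, I=1
100 + 100 + 100 + 90 + 1 + 1 = 392

392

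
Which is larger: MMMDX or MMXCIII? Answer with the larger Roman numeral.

MMMDX = 3510
MMXCIII = 2093
3510 is larger

MMMDX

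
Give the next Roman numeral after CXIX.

CXIX = 119; next is 120

CXX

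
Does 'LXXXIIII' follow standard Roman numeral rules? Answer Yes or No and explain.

'LXXXIIII': More than 3 consecutive I's

No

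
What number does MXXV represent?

MXXV: M=1000, X=10, X=10, V=5
1000 + 10 + 10 + 5 = 1025

1025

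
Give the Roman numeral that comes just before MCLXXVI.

MCLXXVI = 1176, so the previous integer is 1176 - 1 = 1175

MCLXXV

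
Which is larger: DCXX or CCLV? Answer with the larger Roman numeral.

DCXX = 620
CCLV = 255
620 is larger

DCXX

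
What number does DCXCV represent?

DCXCV: D=500, C=100, XC=90, V=5
500 + 100 + 90 + 5 = 695

695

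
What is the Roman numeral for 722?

Convert 722 to Roman numerals:
  722 contains 1×500 (D)
  222 contains 2×100 (CC)
  22 contains 2×10 (XX)
  2 contains 2×1 (II)

DCCXXII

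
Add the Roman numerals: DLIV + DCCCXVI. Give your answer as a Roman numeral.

DLIV = 554
DCCCXVI = 816
554 + 816 = 1370

MCCCLXX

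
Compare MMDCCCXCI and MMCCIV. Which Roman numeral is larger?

MMDCCCXCI = 2891
MMCCIV = 2204
2891 is larger

MMDCCCXCI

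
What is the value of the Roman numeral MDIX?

MDIX: M=1000, D=500, IX=9
1000 + 500 + 9 = 1509

1509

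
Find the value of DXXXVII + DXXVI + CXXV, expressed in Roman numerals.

DXXXVII = 537, DXXVI = 526, CXXV = 125
537 + 526 = 1063
1063 + 125 = 1188

MCLXXXVIII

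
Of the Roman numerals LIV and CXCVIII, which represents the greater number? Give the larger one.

LIV = 54
CXCVIII = 198
198 is larger

CXCVIII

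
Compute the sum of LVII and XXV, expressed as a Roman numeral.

LVII = 57
XXV = 25
57 + 25 = 82

LXXXII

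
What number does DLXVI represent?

DLXVI: D=500, L=50, X=10, V=5, I=1
500 + 50 + 10 + 5 + 1 = 566

566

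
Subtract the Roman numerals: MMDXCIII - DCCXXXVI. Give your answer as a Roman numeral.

MMDXCIII = 2593
DCCXXXVI = 736
2593 - 736 = 1857

MDCCCLVII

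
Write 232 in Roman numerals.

Convert 232 to Roman numerals:
  232 contains 2×100 (CC)
  32 contains 3×10 (XXX)
  2 contains 2×1 (II)

CCXXXII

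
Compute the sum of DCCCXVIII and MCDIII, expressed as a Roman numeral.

DCCCXVIII = 818
MCDIII = 1403
818 + 1403 = 2221

MMCCXXI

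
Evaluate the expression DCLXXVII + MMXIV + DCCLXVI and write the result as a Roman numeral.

DCLXXVII = 677, MMXIV = 2014, DCCLXVI = 766
677 + 2014 = 2691
2691 + 766 = 3457

MMMCDLVII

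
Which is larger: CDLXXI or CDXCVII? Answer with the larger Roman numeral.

CDLXXI = 471
CDXCVII = 497
497 is larger

CDXCVII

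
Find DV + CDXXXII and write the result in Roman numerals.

DV = 505
CDXXXII = 432
505 + 432 = 937

CMXXXVII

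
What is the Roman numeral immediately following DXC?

DXC = 590, so the next integer is 590 + 1 = 591

DXCI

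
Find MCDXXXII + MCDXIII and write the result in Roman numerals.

MCDXXXII = 1432
MCDXIII = 1413
1432 + 1413 = 2845

MMDCCCXLV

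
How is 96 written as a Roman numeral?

Convert 96 to Roman numerals:
  96 contains 1×90 (XC)
  6 contains 1×5 (V)
  1 contains 1×1 (I)

XCVI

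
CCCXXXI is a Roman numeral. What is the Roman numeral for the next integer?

CCCXXXI = 331; next is 332

CCCXXXII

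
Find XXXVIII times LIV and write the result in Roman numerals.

XXXVIII = 38
LIV = 54
38 × 54 = 2052

MMLII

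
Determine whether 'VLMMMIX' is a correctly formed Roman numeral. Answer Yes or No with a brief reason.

'VLMMMIX': Invalid subtractive combination: VL

No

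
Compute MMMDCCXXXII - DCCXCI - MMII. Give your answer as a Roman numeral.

MMMDCCXXXII = 3732, DCCXCI = 791, MMII = 2002
3732 - 791 = 2941
2941 - 2002 = 939

CMXXXIX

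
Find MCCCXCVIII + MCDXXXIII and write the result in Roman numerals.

MCCCXCVIII = 1398
MCDXXXIII = 1433
1398 + 1433 = 2831

MMDCCCXXXI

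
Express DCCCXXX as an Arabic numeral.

DCCCXXX: D=500, C=100, C=100, C=100, X=10, X=10, X=10
500 + 100 + 100 + 100 + 10 + 10 + 10 = 830

830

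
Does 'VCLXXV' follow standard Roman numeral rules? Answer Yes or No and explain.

'VCLXXV': V should not appear more than once

No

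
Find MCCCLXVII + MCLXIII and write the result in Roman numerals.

MCCCLXVII = 1367
MCLXIII = 1163
1367 + 1163 = 2530

MMDXXX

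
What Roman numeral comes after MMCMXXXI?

MMCMXXXI = 2931; next is 2932

MMCMXXXII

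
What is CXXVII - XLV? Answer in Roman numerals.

CXXVII = 127
XLV = 45
127 - 45 = 82

LXXXII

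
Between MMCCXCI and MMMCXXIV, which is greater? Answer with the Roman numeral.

MMCCXCI = 2291
MMMCXXIV = 3124
3124 is larger

MMMCXXIV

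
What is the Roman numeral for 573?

Convert 573 to Roman numerals:
  573 contains 1×500 (D)
  73 contains 1×50 (L)
  23 contains 2×10 (XX)
  3 contains 3×1 (III)

DLXXIII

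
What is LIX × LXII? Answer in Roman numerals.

LIX = 59
LXII = 62
59 × 62 = 3658

MMMDCLVIII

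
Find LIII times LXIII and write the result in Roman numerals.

LIII = 53
LXIII = 63
53 × 63 = 3339

MMMCCCXXXIX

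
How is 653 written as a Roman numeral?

Convert 653 to Roman numerals:
  653 contains 1×500 (D)
  153 contains 1×100 (C)
  53 contains 1×50 (L)
  3 contains 3×1 (III)

DCLIII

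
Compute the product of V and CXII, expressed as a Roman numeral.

V = 5
CXII = 112
5 × 112 = 560

DLX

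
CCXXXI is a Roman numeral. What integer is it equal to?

CCXXXI: C=100, C=100, X=10, X=10, X=10, I=1
100 + 100 + 10 + 10 + 10 + 1 = 231

231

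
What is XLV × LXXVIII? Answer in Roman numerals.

XLV = 45
LXXVIII = 78
45 × 78 = 3510

MMMDX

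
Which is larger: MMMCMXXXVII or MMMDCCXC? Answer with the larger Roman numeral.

MMMCMXXXVII = 3937
MMMDCCXC = 3790
3937 is larger

MMMCMXXXVII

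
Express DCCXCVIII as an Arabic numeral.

DCCXCVIII: D=500, C=100, C=100, XC=90, V=5, I=1, I=1, I=1
500 + 100 + 100 + 90 + 5 + 1 + 1 + 1 = 798

798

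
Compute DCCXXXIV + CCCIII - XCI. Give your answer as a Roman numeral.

DCCXXXIV = 734, CCCIII = 303, XCI = 91
734 + 303 = 1037
1037 - 91 = 946

CMXLVI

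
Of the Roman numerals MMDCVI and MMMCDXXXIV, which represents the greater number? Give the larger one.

MMDCVI = 2606
MMMCDXXXIV = 3434
3434 is larger

MMMCDXXXIV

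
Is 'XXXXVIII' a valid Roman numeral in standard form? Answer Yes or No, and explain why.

'XXXXVIII': More than 3 consecutive X's

No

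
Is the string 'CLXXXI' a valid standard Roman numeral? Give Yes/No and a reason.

'CLXXXI': Check the rules: uses only the symbols I, V, X, L, C, D, M; no symbol is repeated more than three times in a row; V, L and D each appear at most once; no smaller symbol precedes a larger one (values never increase from left to right). Value: C (100) + L (50) + X (10) + X (10) + X (10) + I (1) = 181. So it is a valid standard Roman numeral.

Yes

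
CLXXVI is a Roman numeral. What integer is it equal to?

CLXXVI: C=100, L=50, X=10, X=10, V=5, I=1
100 + 50 + 10 + 10 + 5 + 1 = 176

176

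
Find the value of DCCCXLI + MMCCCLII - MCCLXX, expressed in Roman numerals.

DCCCXLI = 841, MMCCCLII = 2352, MCCLXX = 1270
841 + 2352 = 3193
3193 - 1270 = 1923

MCMXXIII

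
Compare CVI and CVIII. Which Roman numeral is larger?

CVI = 106
CVIII = 108
108 is larger

CVIII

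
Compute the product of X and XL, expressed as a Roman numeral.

X = 10
XL = 40
10 × 40 = 400

CD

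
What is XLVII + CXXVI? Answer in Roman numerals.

XLVII = 47
CXXVI = 126
47 + 126 = 173

CLXXIII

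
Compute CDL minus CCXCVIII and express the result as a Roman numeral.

CDL = 450
CCXCVIII = 298
450 - 298 = 152

CLII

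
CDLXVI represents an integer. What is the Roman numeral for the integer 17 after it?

CDLXVI = 466
466 + 17 = 483

CDLXXXIII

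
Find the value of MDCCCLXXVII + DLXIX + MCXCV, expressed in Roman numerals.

MDCCCLXXVII = 1877, DLXIX = 569, MCXCV = 1195
1877 + 569 = 2446
2446 + 1195 = 3641

MMMDCXLI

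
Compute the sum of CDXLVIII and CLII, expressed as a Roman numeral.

CDXLVIII = 448
CLII = 152
448 + 152 = 600

DC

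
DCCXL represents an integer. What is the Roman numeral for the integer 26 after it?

DCCXL = 740
740 + 26 = 766

DCCLXVI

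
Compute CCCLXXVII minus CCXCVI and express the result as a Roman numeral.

CCCLXXVII = 377
CCXCVI = 296
377 - 296 = 81

LXXXI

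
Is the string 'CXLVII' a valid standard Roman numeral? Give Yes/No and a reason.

'CXLVII': Check the rules: uses only the symbols I, V, X, L, C, D, M; no symbol is repeated more than three times in a row; V, L and D each appear at most once; the only place a smaller symbol precedes a larger one is the allowed subtractive pair XL, the symbol right after such a pair (if any) is smaller than the pair's first symbol, and otherwise the values never increase from left to right. Value: C (100) + XL (40) + V (5) + I (1) + I (1) = 147. So it is a valid standard Roman numeral.

Yes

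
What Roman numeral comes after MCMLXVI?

MCMLXVI = 1966, so the next integer is 1966 + 1 = 1967

MCMLXVII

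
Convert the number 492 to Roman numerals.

Convert 492 to Roman numerals:
  492 contains 1×400 (CD)
  92 contains 1×90 (XC)
  2 contains 2×1 (II)

CDXCII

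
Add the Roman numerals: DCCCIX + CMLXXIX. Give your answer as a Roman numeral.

DCCCIX = 809
CMLXXIX = 979
809 + 979 = 1788

MDCCLXXXVIII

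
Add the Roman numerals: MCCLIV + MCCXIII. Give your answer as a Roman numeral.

MCCLIV = 1254
MCCXIII = 1213
1254 + 1213 = 2467

MMCDLXVII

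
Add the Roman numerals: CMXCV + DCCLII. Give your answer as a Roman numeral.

CMXCV = 995
DCCLII = 752
995 + 752 = 1747

MDCCXLVII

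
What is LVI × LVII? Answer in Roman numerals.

LVI = 56
LVII = 57
56 × 57 = 3192

MMMCXCII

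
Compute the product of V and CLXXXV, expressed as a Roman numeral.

V = 5
CLXXXV = 185
5 × 185 = 925

CMXXV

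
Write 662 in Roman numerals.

Convert 662 to Roman numerals:
  662 contains 1×500 (D)
  162 contains 1×100 (C)
  62 contains 1×50 (L)
  12 contains 1×10 (X)
  2 contains 2×1 (II)

DCLXII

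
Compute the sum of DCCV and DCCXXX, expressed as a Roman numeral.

DCCV = 705
DCCXXX = 730
705 + 730 = 1435

MCDXXXV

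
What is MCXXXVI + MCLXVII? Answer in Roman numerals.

MCXXXVI = 1136
MCLXVII = 1167
1136 + 1167 = 2303

MMCCCIII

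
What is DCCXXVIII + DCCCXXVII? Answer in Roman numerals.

DCCXXVIII = 728
DCCCXXVII = 827
728 + 827 = 1555

MDLV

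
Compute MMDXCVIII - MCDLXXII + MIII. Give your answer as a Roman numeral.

MMDXCVIII = 2598, MCDLXXII = 1472, MIII = 1003
2598 - 1472 = 1126
1126 + 1003 = 2129

MMCXXIX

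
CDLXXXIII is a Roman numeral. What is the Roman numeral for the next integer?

CDLXXXIII = 483, so the next integer is 483 + 1 = 484

CDLXXXIV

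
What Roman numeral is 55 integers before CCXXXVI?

CCXXXVI = 236
236 - 55 = 181

CLXXXI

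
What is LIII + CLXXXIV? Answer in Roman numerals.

LIII = 53
CLXXXIV = 184
53 + 184 = 237

CCXXXVII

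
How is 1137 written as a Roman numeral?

Convert 1137 to Roman numerals:
  1137 contains 1×1000 (M)
  137 contains 1×100 (C)
  37 contains 3×10 (XXX)
  7 contains 1×5 (V)
  2 contains 2×1 (II)

MCXXXVII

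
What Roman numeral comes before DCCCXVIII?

DCCCXVIII = 818; previous is 817

DCCCXVII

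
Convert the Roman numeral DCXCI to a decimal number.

DCXCI: D=500, C=100, XC=90, I=1
500 + 100 + 90 + 1 = 691

691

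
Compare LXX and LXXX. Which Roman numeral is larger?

LXX = 70
LXXX = 80
80 is larger

LXXX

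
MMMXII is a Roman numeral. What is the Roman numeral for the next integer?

MMMXII = 3012; next is 3013

MMMXIII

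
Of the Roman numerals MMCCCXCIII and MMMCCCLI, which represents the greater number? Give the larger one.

MMCCCXCIII = 2393
MMMCCCLI = 3351
3351 is larger

MMMCCCLI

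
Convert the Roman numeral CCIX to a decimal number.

CCIX: C=100, C=100, IX=9
100 + 100 + 9 = 209

209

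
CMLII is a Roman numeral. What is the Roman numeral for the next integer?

CMLII = 952; next is 953

CMLIII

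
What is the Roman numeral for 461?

Convert 461 to Roman numerals:
  461 contains 1×400 (CD)
  61 contains 1×50 (L)
  11 contains 1×10 (X)
  1 contains 1×1 (I)

CDLXI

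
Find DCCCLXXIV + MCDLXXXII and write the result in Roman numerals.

DCCCLXXIV = 874
MCDLXXXII = 1482
874 + 1482 = 2356

MMCCCLVI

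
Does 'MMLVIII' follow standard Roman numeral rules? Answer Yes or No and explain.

'MMLVIII': Check the rules: uses only the symbols I, V, X, L, C, D, M; no symbol is repeated more than three times in a row; V, L and D each appear at most once; no smaller symbol precedes a larger one (values never increase from left to right). Value: M (1000) + M (1000) + L (50) + V (5) + I (1) + I (1) + I (1) = 2058. So it is a valid standard Roman numeral.

Yes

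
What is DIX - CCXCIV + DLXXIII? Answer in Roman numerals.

DIX = 509, CCXCIV = 294, DLXXIII = 573
509 - 294 = 215
215 + 573 = 788

DCCLXXXVIII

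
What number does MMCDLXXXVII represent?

MMCDLXXXVII: M=1000, M=1000, CD=400, L=50, X=10, X=10, X=10, V=5, I=1, I=1
1000 + 1000 + 400 + 50 + 10 + 10 + 10 + 5 + 1 + 1 = 2487

2487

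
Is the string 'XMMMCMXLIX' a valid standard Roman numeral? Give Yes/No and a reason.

'XMMMCMXLIX': Invalid subtractive combination: XM

No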